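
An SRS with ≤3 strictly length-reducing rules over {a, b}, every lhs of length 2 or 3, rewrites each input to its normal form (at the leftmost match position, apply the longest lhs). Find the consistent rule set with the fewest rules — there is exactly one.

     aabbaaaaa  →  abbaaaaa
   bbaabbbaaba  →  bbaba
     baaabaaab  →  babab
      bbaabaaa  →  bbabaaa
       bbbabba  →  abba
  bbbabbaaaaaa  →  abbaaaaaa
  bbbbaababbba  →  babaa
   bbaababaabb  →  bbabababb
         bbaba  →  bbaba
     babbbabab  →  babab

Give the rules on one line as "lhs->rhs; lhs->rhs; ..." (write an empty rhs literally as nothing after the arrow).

  | aabbaaaaa => abbaaaaa
  | bbaabbbaaba => bbabbbaaba => bbaaaba => bbaaba => bbaba
  | baaabaaab => baabaaab => babaaab => babaab => babab
  | bbaabaaa => bbabaaa

aab->ab; bbb->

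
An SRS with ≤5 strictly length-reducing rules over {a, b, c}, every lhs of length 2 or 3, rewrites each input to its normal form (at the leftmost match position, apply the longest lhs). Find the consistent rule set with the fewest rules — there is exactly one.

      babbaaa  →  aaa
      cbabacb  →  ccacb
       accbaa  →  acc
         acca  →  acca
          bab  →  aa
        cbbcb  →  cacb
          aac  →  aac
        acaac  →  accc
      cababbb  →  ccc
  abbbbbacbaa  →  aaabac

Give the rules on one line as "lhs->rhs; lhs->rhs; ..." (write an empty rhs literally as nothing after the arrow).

baa->; bab->aa; bb->a; caa->cc

  | babbaaa => aabaaa => aaa
  | cbabacb => caaacb => ccacb
  | accbaa => acc
  | acca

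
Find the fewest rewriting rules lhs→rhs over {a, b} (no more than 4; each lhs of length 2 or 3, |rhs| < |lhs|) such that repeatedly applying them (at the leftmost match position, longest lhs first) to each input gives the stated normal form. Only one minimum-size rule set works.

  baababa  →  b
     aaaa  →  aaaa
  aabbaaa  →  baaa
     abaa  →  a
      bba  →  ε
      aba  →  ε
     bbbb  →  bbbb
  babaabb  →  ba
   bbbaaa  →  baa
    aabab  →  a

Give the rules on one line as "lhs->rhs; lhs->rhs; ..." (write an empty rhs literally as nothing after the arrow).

  | baababa => baba => b
  | aaaa
  | aabbaaa => baaa
  | abaa => a

aab->; ab->a; aba->; bba->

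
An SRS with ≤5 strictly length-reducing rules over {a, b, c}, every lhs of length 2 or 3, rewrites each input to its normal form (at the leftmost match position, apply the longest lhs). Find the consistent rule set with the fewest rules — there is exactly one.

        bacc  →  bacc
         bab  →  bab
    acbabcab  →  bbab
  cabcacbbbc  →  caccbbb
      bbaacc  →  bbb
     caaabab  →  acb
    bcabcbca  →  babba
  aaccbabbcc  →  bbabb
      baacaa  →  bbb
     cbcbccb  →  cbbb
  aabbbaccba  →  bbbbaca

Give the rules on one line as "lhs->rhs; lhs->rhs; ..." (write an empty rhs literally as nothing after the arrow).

aa->b; aba->ac; bc->b; cba->a

  | bacc
  | bab
  | acbabcab => aabcab => bbcab => bbab
  | cabcacbbbc => cabacbbbc => caccbbbc => caccbbb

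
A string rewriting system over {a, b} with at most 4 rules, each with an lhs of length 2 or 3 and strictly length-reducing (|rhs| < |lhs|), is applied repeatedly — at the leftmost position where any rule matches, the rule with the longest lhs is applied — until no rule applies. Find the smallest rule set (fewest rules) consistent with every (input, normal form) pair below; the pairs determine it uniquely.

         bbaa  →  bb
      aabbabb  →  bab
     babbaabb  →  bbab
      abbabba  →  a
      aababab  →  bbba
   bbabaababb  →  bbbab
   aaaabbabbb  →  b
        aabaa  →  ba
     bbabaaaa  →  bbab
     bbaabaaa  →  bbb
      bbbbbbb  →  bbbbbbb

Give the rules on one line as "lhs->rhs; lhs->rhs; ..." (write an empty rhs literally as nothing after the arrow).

aa->; aab->ba; abb->

  | bbaa => bb
  | aabbabb => bababb => bab
  | babbaabb => baabb => bbab
  | abbabba => abba => a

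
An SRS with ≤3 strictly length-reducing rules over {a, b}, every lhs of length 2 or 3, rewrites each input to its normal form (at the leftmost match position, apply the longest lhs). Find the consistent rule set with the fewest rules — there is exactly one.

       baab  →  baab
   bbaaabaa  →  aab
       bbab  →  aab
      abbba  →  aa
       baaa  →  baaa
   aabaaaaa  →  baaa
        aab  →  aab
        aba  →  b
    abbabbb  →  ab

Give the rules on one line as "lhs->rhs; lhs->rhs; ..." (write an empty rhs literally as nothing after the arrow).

  | baab
  | bbaaabaa => aaaabaa => aaaba => aab
  | bbab => aab
  | abbba => bba => aa

aba->b; abb->b; bb->a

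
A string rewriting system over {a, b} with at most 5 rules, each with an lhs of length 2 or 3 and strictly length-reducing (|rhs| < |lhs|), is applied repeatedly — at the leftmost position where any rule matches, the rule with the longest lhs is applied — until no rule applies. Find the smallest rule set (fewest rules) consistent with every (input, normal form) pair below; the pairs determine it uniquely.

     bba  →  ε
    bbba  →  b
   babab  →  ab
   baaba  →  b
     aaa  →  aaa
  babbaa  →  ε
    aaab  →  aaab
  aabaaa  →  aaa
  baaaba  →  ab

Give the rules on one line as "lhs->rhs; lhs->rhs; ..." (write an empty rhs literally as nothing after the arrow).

  | bba => ε
  | bbba => b
  | babab => ab
  | baaba => ba => b

ba->b; baa->; bab->; bba->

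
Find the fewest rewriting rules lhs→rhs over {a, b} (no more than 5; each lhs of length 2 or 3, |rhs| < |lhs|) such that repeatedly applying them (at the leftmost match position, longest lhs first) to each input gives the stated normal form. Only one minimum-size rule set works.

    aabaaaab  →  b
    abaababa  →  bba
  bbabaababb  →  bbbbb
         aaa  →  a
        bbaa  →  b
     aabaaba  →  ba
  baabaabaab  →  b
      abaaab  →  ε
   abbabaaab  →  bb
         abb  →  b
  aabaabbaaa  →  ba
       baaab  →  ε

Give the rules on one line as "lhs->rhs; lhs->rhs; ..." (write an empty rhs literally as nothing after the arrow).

  | aabaaaab => baaaab => aab => b
  | abaababa => aababa => baba => bba
  | bbabaababb => bbbaababb => bbbabb => bbbbb
  | aaa => a

aa->; ab->; baa->; bab->bb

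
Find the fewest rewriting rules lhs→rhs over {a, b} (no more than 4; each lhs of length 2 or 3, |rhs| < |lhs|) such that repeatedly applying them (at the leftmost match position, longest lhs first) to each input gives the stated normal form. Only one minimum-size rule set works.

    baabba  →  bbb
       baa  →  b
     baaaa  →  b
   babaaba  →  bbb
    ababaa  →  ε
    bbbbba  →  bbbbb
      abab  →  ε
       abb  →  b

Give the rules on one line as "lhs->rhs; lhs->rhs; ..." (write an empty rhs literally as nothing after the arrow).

  | baabba => babba => bbba => bbb
  | baa => ba => b
  | baaaa => baaa => baa => ba => b
  | babaaba => bbaaba => bbaba => bbba => bbb

aa->; ab->; ba->b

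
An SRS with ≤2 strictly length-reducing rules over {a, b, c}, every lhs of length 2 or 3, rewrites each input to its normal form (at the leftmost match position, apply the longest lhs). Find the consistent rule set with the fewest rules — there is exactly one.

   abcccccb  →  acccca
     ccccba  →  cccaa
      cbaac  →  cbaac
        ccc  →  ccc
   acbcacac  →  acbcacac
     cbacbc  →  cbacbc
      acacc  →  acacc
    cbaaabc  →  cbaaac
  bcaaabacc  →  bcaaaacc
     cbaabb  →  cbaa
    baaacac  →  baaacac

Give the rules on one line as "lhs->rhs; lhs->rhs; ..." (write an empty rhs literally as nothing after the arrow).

ab->a; ccb->ca

  | abcccccb => acccccb => acccca
  | ccccba => cccaa
  | cbaac
  | ccc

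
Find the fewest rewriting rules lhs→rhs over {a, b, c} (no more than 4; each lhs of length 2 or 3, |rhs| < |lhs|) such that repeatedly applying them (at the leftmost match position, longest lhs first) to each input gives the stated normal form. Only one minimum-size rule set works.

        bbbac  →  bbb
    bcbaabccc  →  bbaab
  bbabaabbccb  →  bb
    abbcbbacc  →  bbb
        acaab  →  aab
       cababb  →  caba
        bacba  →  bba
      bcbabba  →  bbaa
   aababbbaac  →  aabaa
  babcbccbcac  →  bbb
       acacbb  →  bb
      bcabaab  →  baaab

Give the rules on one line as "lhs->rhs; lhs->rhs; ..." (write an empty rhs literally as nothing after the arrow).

  | bbbac => bbb
  | bcbaabccc => bbaabccc => bbaabcc => bbaabc => bbaab
  | bbabaabbccb => bbaaabbccb => bbaabcccb => bbaabccb => bbaabcb => bbaabb => bbabc => bbac => bb
  | abbcbbacc => bccbbacc => bcbbacc => bbbacc => bbbc => bbb

abb->bc; ac->; bab->ba; bc->b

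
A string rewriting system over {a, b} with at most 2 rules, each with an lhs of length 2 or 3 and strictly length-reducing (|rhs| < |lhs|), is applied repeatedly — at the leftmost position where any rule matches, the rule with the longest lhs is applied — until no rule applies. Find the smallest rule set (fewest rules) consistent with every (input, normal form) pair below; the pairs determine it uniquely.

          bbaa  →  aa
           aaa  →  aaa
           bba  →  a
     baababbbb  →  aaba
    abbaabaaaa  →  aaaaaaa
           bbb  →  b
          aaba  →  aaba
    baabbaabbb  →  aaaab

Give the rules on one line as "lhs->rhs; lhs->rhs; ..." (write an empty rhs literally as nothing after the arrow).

baa->aa; bb->

  | bbaa => aa
  | aaa
  | bba => a
  | baababbbb => aababbbb => aababb => aaba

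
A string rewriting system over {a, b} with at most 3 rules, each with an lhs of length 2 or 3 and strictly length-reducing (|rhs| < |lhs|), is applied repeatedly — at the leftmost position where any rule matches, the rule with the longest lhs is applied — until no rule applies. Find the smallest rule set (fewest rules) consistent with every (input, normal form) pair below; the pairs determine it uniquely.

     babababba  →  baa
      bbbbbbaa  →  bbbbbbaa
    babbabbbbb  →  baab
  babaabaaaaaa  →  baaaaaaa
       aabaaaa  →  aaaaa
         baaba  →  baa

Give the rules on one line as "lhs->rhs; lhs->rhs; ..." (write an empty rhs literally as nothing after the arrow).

aba->a; abb->a

  | babababba => bababba => babba => baa
  | bbbbbbaa
  | babbabbbbb => baabbbbb => baabbb => baab
  | babaabaaaaaa => baabaaaaaa => baaaaaaa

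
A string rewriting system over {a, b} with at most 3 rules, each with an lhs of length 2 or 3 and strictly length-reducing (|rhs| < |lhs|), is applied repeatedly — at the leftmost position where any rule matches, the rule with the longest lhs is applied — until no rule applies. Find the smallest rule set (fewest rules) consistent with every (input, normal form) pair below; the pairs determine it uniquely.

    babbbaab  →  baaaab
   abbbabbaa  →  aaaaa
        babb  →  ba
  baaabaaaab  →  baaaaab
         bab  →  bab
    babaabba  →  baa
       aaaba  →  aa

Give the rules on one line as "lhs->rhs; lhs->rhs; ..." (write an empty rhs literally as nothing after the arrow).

aba->; bb->; bbb->a

  | babbbaab => baaaab
  | abbbabbaa => aaabbaa => aaaaa
  | babb => ba
  | baaabaaaab => baaaaab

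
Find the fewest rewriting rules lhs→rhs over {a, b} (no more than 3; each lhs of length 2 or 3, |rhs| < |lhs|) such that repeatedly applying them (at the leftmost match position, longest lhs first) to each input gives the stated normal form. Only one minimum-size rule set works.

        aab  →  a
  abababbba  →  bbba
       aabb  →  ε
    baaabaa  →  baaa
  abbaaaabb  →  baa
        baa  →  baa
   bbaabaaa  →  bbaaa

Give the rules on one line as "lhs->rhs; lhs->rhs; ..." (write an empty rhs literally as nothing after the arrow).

ab->; aba->

  | aab => a
  | abababbba => babbba => bbba
  | aabb => ab => ε
  | baaabaa => baaa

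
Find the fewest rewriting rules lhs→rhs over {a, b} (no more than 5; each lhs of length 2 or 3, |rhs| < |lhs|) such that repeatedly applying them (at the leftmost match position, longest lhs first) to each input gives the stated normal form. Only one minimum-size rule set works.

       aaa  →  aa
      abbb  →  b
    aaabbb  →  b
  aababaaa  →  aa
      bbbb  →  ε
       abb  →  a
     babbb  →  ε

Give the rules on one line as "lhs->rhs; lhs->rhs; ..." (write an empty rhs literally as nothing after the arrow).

aaa->aa; ab->b; abb->a; bb->

  | aaa => aa
  | abbb => ab => b
  | aaabbb => aabbb => aab => ab => b
  | aababaaa => ababaaa => babaaa => bbaaa => aaa => aa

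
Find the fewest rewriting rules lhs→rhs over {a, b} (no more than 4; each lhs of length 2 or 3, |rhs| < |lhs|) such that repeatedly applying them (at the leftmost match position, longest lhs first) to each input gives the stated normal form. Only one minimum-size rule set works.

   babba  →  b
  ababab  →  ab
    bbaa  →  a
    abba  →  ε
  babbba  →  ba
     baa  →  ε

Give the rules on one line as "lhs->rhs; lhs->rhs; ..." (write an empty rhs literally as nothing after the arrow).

  | babba => baab => bbb => b
  | ababab => abab => ab
  | bbaa => aba => a
  | abba => aab => bb => ε

aa->b; aba->a; bb->; bba->ab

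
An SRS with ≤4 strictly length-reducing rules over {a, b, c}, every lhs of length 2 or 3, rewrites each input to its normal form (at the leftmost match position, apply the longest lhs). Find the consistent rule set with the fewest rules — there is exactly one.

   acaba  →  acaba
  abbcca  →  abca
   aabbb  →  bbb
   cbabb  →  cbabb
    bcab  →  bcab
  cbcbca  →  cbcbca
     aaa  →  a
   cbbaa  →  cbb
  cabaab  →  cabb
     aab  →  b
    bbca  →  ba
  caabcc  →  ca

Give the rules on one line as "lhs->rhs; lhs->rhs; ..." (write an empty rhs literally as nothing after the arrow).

  | acaba
  | abbcca => abca
  | aabbb => bbb
  | cbabb

aa->; bbc->b; bcc->a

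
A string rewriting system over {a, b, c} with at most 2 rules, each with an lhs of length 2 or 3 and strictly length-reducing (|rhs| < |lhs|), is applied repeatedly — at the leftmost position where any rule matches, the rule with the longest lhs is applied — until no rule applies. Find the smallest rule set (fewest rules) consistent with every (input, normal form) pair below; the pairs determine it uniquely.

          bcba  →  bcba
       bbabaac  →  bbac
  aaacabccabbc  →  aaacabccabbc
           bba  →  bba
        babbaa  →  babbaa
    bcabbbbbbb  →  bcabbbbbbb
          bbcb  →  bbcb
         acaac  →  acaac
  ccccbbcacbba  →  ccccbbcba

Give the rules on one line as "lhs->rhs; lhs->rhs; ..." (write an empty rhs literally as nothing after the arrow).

aba->; acb->

  | bcba
  | bbabaac => bbac
  | aaacabccabbc
  | bba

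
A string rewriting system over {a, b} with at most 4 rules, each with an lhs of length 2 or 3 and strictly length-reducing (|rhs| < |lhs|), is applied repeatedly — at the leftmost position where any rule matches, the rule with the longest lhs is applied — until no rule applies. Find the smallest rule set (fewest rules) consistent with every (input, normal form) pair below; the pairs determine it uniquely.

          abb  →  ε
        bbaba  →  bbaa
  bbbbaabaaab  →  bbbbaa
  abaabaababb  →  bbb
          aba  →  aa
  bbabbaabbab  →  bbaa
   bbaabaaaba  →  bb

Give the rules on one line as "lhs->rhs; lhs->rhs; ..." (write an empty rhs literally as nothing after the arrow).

  | abb => ε
  | bbaba => bbaa
  | bbbbaabaaab => bbbbaaaaab => bbbbaab => bbbbaa
  | abaabaababb => aaabaababb => baababb => baaabb => bbb

aaa->; ab->a; abb->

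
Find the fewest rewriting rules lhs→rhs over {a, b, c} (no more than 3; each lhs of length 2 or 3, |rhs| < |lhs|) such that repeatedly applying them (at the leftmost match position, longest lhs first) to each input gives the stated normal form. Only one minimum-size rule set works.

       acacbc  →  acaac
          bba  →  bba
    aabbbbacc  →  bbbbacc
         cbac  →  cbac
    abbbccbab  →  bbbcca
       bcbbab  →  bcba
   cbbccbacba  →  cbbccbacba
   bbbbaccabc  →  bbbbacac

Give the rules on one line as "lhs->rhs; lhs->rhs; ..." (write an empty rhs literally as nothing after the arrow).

ab->b; bab->a; cbc->ac

  | acacbc => acaac
  | bba
  | aabbbbacc => abbbbacc => bbbbacc
  | cbac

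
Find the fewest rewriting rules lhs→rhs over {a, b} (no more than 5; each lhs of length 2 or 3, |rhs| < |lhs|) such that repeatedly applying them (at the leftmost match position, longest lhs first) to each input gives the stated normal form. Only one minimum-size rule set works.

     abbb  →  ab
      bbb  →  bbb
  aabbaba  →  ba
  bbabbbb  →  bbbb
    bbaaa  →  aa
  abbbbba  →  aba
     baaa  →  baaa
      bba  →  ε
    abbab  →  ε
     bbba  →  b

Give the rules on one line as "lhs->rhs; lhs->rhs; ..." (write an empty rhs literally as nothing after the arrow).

aab->; abb->a; bab->b; bba->

  | abbb => ab
  | bbb
  | aabbaba => baba => ba
  | bbabbbb => bbbb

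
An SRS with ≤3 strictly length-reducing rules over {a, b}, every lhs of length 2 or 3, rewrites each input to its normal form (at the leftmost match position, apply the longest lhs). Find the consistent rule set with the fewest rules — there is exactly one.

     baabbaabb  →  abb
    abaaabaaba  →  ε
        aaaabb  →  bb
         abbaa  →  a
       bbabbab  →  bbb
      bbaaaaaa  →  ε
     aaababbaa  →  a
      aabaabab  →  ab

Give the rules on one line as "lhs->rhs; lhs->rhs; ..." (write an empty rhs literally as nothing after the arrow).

aa->; ba->

  | baabbaabb => abbaabb => ababb => abb
  | abaaabaaba => aaabaaba => abaaba => aaba => ba => ε
  | aaaabb => aabb => bb
  | abbaa => aba => a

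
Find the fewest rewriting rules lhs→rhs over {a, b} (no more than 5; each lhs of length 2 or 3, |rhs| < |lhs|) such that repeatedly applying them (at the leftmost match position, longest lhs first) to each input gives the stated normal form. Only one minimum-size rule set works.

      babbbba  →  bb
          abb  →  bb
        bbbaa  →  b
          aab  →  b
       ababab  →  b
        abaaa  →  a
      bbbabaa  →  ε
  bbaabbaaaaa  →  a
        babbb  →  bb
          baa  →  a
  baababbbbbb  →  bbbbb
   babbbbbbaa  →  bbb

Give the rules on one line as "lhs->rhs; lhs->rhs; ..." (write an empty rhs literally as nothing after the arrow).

  | babbbba => bbba => bb
  | abb => bb
  | bbbaa => bba => b
  | aab => ab => b

aa->a; ab->b; ba->; bab->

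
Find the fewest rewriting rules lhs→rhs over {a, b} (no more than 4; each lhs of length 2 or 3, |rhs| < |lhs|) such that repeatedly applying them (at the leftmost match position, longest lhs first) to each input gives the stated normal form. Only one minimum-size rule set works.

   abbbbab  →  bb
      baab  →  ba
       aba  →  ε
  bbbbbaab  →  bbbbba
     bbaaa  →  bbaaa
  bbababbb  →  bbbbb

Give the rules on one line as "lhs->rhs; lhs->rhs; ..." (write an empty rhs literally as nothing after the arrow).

  | abbbbab => bbab => bb
  | baab => ba
  | aba => ε
  | bbbbbaab => bbbbba

ab->; aba->; abb->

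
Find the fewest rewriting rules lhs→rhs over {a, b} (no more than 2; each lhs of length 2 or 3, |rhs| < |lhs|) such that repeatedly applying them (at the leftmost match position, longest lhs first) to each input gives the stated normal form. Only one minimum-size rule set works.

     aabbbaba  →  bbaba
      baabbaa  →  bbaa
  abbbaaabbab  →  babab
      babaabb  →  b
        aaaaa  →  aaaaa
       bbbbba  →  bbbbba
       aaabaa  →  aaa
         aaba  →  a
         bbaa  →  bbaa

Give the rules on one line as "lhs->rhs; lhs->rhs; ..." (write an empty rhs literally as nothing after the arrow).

  | aabbbaba => bbaba
  | baabbaa => bbaa
  | abbbaaabbab => baaabbab => babab
  | babaabb => babb => b

aab->; abb->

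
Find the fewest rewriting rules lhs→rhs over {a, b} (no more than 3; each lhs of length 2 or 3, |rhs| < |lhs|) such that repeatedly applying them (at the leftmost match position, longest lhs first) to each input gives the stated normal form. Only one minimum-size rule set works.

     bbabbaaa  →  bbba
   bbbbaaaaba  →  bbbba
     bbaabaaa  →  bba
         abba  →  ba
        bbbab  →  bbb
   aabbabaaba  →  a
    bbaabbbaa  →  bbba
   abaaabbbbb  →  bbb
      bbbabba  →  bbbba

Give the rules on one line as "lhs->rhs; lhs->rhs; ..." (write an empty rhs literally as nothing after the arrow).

aa->a; aab->a; ab->

  | bbabbaaa => bbbaaa => bbbaa => bbba
  | bbbbaaaaba => bbbbaaaba => bbbbaaba => bbbbaa => bbbba
  | bbaabaaa => bbaaaa => bbaaa => bbaa => bba
  | abba => ba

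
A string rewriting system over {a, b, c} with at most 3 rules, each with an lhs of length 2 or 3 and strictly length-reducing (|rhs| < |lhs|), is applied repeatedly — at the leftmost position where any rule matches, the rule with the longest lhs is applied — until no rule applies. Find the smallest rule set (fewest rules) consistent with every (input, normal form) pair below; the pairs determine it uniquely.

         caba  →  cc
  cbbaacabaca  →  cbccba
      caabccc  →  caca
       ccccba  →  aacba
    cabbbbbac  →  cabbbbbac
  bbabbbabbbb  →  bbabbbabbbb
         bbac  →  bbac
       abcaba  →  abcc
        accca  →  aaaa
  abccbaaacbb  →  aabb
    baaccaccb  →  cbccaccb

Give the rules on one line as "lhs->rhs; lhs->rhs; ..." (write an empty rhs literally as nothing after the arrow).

  | caba => cc
  | cbbaacabaca => cbcbcabaca => cbcbccca => cbcbaaa => cbccba
  | caabccc => caabaa => caca
  | ccccba => aacba

aba->c; baa->cb; ccc->aa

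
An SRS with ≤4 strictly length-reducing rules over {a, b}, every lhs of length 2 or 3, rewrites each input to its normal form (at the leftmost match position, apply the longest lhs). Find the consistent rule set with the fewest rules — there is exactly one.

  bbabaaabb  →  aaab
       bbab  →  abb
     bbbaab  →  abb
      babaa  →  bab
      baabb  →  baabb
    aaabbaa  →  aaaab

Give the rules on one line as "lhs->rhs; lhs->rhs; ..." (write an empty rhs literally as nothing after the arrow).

  | bbabaaabb => abbaaabb => aabaabb => aababb => aabbb => aaab
  | bbab => abb
  | bbbaab => abaab => abab => abb
  | babaa => baba => bab

aba->ab; bba->ab; bbb->ab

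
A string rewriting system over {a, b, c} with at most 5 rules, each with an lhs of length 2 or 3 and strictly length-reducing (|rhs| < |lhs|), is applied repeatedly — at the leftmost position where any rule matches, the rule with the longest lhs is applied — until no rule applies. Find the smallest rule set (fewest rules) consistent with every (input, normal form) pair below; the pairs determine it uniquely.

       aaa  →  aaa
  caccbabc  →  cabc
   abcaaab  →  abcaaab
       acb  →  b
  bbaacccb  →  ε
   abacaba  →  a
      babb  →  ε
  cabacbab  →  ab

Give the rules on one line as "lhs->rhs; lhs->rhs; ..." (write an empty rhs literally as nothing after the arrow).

  | aaa
  | caccbabc => ccbabc => cabc
  | abcaaab
  | acb => b

ac->; ba->; bb->; cb->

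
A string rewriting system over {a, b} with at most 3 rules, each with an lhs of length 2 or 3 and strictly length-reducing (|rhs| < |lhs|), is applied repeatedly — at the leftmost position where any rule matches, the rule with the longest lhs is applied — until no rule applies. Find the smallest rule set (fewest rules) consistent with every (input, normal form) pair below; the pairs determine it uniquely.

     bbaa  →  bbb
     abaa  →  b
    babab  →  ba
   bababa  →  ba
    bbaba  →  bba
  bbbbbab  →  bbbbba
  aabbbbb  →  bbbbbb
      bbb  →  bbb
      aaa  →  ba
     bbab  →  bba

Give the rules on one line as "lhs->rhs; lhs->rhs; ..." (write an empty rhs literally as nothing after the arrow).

  | bbaa => bbb
  | abaa => aa => b
  | babab => bab => ba
  | bababa => baba => ba

aa->b; ab->a; aba->a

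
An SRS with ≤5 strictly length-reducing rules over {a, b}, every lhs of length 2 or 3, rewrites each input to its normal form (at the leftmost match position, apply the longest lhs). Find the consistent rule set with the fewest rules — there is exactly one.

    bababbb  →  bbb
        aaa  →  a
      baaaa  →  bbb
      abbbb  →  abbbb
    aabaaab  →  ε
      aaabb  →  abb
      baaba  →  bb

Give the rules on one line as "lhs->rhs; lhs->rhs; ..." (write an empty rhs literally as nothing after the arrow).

  | bababbb => aabbb => bbb
  | aaa => a
  | baaaa => bbaa => bbb
  | abbbb

aa->; ba->; baa->bb; bab->a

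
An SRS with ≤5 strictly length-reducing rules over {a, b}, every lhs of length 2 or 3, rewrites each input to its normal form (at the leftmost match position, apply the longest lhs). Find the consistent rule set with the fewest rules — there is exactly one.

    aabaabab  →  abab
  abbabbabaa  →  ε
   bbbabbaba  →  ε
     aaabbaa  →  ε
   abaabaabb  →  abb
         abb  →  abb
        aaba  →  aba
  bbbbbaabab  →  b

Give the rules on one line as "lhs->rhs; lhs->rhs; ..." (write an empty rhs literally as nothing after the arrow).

  | aabaabab => abaabab => aabab => abab
  | abbabbabaa => abbabaa => abaa => aa => ε
  | bbbabbaba => bbbaba => bba => ε
  | aaabbaa => abbaa => aa => ε

aa->; aab->ab; baa->a; bba->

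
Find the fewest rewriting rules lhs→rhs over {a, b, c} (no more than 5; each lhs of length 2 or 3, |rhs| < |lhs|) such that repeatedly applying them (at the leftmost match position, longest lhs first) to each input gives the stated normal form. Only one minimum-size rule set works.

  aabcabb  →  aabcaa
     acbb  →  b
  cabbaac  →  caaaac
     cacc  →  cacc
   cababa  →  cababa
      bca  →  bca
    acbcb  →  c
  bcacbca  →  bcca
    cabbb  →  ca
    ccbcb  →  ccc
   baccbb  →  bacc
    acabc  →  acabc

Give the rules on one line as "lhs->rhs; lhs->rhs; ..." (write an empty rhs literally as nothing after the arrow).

  | aabcabb => aabcaa
  | acbb => b
  | cabbaac => caaaac
  | cacc

acb->; bb->a; bbb->; cb->c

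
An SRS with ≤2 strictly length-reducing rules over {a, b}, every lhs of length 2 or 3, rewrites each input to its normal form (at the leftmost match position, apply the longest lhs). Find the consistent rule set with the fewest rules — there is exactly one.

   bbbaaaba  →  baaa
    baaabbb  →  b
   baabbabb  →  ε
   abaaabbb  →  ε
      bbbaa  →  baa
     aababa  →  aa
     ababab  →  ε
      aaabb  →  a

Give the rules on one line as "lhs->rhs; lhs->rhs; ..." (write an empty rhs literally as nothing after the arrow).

ab->; bb->

  | bbbaaaba => baaaba => baaa
  | baaabbb => baabb => bab => b
  | baabbabb => bababb => babb => bb => ε
  | abaaabbb => aaabbb => aabb => ab => ε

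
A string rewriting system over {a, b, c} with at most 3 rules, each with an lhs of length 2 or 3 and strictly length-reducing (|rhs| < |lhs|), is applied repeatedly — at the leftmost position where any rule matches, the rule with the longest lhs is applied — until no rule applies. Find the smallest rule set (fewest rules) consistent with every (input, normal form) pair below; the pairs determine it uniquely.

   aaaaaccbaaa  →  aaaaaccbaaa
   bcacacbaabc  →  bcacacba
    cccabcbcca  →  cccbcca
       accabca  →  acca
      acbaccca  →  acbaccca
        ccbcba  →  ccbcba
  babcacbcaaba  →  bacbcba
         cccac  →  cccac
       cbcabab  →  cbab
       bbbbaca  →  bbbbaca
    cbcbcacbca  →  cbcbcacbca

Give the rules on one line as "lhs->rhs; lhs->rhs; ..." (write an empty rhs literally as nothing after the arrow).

abc->; caa->c; cab->

  | aaaaaccbaaa
  | bcacacbaabc => bcacacba
  | cccabcbcca => cccbcca
  | accabca => acca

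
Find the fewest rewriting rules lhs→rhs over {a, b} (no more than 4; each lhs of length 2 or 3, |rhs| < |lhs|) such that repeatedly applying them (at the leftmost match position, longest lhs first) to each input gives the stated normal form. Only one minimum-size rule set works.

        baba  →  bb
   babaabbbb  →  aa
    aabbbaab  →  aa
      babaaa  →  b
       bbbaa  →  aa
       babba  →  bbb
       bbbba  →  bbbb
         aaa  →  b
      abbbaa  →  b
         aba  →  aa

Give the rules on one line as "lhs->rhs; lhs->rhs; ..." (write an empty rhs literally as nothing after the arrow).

aaa->ba; ab->a; ba->b; baa->aa

  | baba => bba => bb
  | babaabbbb => bbaabbbb => baabbbb => aabbbb => aabbb => aabb => aab => aa
  | aabbbaab => aabbaab => aabaab => aaaab => baab => aab => aa
  | babaaa => bbaaa => baaa => aaa => ba => b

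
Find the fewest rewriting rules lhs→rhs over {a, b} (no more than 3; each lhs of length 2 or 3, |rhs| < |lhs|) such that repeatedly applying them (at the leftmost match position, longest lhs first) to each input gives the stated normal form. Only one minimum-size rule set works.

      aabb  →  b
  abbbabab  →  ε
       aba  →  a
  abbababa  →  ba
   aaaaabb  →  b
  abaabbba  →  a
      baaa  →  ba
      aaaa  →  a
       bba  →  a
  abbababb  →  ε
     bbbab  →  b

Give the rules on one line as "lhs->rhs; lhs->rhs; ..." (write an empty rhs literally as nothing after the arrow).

aa->a; ab->; bb->

  | aabb => abb => b
  | abbbabab => bbabab => abab => ab => ε
  | aba => a
  | abbababa => bababa => baba => ba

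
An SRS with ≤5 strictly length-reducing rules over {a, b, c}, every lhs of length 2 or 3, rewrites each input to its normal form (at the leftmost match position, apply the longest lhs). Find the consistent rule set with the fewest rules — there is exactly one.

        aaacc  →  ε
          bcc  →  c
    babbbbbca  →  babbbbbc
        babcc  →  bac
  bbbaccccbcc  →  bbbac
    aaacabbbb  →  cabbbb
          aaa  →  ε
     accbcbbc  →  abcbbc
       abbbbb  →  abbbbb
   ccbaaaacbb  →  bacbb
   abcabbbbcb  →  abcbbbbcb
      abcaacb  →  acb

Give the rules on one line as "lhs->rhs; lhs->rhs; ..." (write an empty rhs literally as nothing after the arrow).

  | aaacc => cc => ε
  | bcc => c
  | babbbbbca => babbbbbc
  | babcc => bac

aaa->; bca->bc; bcc->c; cc->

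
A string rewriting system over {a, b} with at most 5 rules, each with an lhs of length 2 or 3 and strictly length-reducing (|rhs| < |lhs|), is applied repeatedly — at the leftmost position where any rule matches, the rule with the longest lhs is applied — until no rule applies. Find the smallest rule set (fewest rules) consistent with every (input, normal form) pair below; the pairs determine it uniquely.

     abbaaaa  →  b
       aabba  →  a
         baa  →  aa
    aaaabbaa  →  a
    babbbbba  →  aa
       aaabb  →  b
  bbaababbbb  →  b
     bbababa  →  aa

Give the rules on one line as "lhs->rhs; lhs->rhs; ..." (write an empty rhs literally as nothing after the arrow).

aaa->b; ba->a; bb->a; bbb->b

  | abbaaaa => aaaaaa => baaa => aaa => b
  | aabba => aaaa => ba => a
  | baa => aa
  | aaaabbaa => babbaa => abbaa => aaaa => ba => a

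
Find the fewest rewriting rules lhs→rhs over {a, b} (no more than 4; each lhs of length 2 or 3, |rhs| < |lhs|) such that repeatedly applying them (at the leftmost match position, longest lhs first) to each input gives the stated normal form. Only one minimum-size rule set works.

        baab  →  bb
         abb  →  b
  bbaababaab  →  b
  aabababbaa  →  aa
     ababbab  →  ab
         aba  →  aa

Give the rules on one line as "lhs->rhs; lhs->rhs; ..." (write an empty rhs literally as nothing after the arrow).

aab->bb; abb->b; ba->a

  | baab => aab => bb
  | abb => b
  | bbaababaab => baababaab => aababaab => bbabaab => babaab => abaab => aaab => abb => b
  | aabababbaa => bbababbaa => bababbaa => ababbaa => aabbaa => bbbaa => bbaa => baa => aa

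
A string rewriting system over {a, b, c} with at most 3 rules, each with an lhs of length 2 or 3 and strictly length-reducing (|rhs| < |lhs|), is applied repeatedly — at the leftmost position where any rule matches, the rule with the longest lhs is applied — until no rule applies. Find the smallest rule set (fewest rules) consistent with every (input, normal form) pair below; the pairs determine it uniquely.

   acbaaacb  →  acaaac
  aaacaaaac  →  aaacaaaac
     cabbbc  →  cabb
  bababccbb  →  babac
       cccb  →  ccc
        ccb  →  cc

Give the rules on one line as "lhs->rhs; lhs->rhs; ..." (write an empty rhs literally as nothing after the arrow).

  | acbaaacb => acaaacb => acaaac
  | aaacaaaac
  | cabbbc => cabb
  | bababccbb => babacbb => babacb => babac

bc->; cb->c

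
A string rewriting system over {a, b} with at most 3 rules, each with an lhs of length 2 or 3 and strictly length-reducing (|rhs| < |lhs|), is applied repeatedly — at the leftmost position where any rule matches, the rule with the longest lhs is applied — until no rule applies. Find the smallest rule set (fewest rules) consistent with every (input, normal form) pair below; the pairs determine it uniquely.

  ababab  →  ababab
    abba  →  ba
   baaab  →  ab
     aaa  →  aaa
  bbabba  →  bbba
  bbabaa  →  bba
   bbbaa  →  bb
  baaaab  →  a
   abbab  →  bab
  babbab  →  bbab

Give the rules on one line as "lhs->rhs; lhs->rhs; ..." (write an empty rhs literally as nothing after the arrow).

  | ababab
  | abba => ba
  | baaab => ab
  | aaa

aab->a; abb->b; baa->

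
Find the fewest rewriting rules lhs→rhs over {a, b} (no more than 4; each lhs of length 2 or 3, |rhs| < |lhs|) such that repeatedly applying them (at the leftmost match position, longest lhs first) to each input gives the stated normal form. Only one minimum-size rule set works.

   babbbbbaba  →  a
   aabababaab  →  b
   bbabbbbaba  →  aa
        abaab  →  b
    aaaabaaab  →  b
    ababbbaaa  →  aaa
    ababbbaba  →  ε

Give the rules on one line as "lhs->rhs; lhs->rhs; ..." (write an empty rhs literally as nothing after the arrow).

  | babbbbbaba => bbbbbaba => bbbaaba => baaaba => aaba => a
  | aabababaab => ababaab => baab => ab => b
  | bbabbbbaba => aabbbbaba => abbbbaba => bbbbaba => bbaaba => aaaba => aa
  | abaab => ab => b

ab->b; aba->; ba->; bba->aa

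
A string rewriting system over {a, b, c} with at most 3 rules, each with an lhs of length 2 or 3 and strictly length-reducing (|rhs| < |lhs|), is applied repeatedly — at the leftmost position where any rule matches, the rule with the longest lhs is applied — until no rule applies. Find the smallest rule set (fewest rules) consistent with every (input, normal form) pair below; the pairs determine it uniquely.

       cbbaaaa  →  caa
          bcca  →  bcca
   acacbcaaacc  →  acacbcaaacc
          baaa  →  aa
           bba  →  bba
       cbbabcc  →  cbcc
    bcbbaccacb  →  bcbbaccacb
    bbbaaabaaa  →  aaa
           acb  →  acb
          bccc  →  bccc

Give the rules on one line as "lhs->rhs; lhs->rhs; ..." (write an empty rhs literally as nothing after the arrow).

  | cbbaaaa => cbaaa => caa
  | bcca
  | acacbcaaacc
  | baaa => aa

baa->a; bab->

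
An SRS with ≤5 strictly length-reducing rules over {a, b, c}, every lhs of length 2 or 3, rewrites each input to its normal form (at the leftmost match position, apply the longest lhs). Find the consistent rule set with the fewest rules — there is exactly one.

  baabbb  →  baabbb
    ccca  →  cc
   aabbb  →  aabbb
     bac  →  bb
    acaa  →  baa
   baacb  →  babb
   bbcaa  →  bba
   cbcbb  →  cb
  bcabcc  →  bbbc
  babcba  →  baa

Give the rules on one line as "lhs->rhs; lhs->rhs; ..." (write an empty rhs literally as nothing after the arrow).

  | baabbb
  | ccca => cc
  | aabbb
  | bac => bb

ac->b; bcb->; ca->; cab->ba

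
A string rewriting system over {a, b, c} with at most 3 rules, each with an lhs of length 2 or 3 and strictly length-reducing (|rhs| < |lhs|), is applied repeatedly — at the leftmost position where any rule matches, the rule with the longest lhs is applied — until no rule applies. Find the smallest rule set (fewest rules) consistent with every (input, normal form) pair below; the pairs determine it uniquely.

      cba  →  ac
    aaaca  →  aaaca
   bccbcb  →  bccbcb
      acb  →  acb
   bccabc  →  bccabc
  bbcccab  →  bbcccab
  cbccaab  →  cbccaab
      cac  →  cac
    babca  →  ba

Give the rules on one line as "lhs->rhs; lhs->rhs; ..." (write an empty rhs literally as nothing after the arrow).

bca->; cba->ac

  | cba => ac
  | aaaca
  | bccbcb
  | acb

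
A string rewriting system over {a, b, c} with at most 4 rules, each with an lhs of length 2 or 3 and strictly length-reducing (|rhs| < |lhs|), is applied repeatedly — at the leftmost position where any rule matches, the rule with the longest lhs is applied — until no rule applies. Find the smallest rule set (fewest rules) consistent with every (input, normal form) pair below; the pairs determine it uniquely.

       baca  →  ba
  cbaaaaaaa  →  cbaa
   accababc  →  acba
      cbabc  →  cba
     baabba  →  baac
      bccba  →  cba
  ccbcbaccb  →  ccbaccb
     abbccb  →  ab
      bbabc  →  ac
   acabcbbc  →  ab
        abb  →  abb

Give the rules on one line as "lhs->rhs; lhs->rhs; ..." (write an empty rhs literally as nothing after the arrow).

  | baca => ba
  | cbaaaaaaa => cbaaaaaa => cbaaaaa => cbaaaa => cbaaa => cbaa
  | accababc => acbabc => acba
  | cbabc => cba

aaa->aa; bba->ac; bc->; ca->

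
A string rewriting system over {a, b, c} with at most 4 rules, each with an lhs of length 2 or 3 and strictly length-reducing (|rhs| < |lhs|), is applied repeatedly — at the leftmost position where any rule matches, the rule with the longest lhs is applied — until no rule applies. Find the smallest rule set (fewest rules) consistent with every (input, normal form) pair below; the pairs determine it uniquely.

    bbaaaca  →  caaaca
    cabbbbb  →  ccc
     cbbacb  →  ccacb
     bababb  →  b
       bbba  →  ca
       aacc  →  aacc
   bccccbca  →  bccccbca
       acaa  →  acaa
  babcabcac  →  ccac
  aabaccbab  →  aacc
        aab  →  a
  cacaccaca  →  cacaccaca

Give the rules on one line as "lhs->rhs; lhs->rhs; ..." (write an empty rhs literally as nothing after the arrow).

ab->; ba->a; bb->c

  | bbaaaca => caaaca
  | cabbbbb => cbbbb => ccbb => ccc
  | cbbacb => ccacb
  | bababb => ababb => abb => b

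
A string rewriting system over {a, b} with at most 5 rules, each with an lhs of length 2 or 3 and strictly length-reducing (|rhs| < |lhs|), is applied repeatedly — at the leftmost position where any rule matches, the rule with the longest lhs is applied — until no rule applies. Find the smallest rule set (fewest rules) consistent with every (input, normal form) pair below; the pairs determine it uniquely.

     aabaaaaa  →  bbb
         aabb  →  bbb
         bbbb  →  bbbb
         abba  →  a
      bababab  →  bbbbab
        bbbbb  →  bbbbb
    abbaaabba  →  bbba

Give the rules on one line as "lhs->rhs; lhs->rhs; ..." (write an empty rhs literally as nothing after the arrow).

  | aabaaaaa => bbaaaaa => bbaaaa => bbaaa => bbaa => bbb
  | aabb => bbb
  | bbbb
  | abba => a

aa->b; aaa->aa; aba->bb; abb->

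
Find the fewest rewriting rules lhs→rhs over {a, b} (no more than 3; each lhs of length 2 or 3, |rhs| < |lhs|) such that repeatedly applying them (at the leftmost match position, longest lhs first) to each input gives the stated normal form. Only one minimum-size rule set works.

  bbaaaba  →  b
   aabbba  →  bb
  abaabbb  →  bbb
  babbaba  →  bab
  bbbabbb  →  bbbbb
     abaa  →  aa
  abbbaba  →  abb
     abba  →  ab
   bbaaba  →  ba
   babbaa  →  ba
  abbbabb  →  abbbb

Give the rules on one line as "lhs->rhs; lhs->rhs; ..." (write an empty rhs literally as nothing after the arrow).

  | bbaaaba => baaba => bba => b
  | aabbba => bbba => bb
  | abaabbb => aabbb => bbb
  | babbaba => babba => bab

aab->b; aba->a; bba->b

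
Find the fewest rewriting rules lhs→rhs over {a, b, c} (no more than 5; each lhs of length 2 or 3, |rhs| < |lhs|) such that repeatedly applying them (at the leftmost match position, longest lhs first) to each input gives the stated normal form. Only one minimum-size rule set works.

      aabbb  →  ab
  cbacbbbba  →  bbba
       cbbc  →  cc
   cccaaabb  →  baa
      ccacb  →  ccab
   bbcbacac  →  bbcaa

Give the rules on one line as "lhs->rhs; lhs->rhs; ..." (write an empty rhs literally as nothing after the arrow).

abb->cc; ac->a; cb->c; ccc->b

  | aabbb => accb => acb => ab
  | cbacbbbba => cacbbbba => cabbbba => cccbba => bbba
  | cbbc => cbc => cc
  | cccaaabb => baaabb => baacc => baac => baa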